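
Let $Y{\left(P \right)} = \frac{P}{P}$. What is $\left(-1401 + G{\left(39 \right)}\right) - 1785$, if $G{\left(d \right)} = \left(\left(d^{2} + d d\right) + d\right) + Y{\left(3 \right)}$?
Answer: $-104$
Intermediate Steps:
$Y{\left(P \right)} = 1$
$G{\left(d \right)} = 1 + d + 2 d^{2}$ ($G{\left(d \right)} = \left(\left(d^{2} + d d\right) + d\right) + 1 = \left(\left(d^{2} + d^{2}\right) + d\right) + 1 = \left(2 d^{2} + d\right) + 1 = \left(d + 2 d^{2}\right) + 1 = 1 + d + 2 d^{2}$)
$\left(-1401 + G{\left(39 \right)}\right) - 1785 = \left(-1401 + \left(1 + 39 + 2 \cdot 39^{2}\right)\right) - 1785 = \left(-1401 + \left(1 + 39 + 2 \cdot 1521\right)\right) - 1785 = \left(-1401 + \left(1 + 39 + 3042\right)\right) - 1785 = \left(-1401 + 3082\right) - 1785 = 1681 - 1785 = -104$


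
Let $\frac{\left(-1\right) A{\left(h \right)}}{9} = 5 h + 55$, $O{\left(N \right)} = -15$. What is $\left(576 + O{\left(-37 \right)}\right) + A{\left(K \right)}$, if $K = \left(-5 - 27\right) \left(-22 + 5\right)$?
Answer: $-24414$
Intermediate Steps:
$K = 544$ ($K = \left(-32\right) \left(-17\right) = 544$)
$A{\left(h \right)} = -495 - 45 h$ ($A{\left(h \right)} = - 9 \left(5 h + 55\right) = - 9 \left(55 + 5 h\right) = -495 - 45 h$)
$\left(576 + O{\left(-37 \right)}\right) + A{\left(K \right)} = \left(576 - 15\right) - 24975 = 561 - 24975 = -24414$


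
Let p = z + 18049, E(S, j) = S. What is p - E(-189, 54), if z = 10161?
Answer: 28399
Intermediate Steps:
p = 28210 (p = 10161 + 18049 = 28210)
p - E(-189, 54) = 28210 - 1*(-189) = 28210 + 189 = 28399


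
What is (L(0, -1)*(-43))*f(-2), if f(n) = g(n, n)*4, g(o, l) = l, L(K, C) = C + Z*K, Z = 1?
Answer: -344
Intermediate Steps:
L(K, C) = C + K (L(K, C) = C + 1*K = C + K)
f(n) = 4*n (f(n) = n*4 = 4*n)
(L(0, -1)*(-43))*f(-2) = ((-1 + 0)*(-43))*(4*(-2)) = -1*(-43)*(-8) = 43*(-8) = -344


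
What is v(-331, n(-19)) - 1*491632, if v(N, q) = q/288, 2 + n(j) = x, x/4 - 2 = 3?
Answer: -7866111/16 ≈ -4.9163e+5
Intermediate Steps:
x = 20 (x = 8 + 4*3 = 8 + 12 = 20)
n(j) = 18 (n(j) = -2 + 20 = 18)
v(N, q) = q/288 (v(N, q) = q*(1/288) = q/288)
v(-331, n(-19)) - 1*491632 = (1/288)*18 - 1*491632 = 1/16 - 491632 = -7866111/16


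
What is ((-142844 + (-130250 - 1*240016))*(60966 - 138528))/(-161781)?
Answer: -13265945940/53927 ≈ -2.4600e+5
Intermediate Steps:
((-142844 + (-130250 - 1*240016))*(60966 - 138528))/(-161781) = ((-142844 + (-130250 - 240016))*(-77562))*(-1/161781) = ((-142844 - 370266)*(-77562))*(-1/161781) = -513110*(-77562)*(-1/161781) = 39797837820*(-1/161781) = -13265945940/53927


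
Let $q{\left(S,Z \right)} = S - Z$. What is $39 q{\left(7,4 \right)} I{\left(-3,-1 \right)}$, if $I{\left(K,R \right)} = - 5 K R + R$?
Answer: $-1872$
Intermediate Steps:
$I{\left(K,R \right)} = R - 5 K R$ ($I{\left(K,R \right)} = - 5 K R + R = R - 5 K R$)
$39 q{\left(7,4 \right)} I{\left(-3,-1 \right)} = 39 \left(7 - 4\right) \left(- (1 - -15)\right) = 39 \left(7 - 4\right) \left(- (1 + 15)\right) = 39 \cdot 3 \left(\left(-1\right) 16\right) = 117 \left(-16\right) = -1872$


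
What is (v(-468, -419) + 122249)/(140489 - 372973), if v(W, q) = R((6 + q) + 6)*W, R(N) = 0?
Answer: -122249/232484 ≈ -0.52584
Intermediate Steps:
v(W, q) = 0 (v(W, q) = 0*W = 0)
(v(-468, -419) + 122249)/(140489 - 372973) = (0 + 122249)/(140489 - 372973) = 122249/(-232484) = 122249*(-1/232484) = -122249/232484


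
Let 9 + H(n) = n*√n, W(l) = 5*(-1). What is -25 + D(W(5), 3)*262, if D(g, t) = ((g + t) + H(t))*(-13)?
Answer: 37441 - 10218*√3 ≈ 19743.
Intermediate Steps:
W(l) = -5
H(n) = -9 + n^(3/2) (H(n) = -9 + n*√n = -9 + n^(3/2))
D(g, t) = 117 - 13*g - 13*t - 13*t^(3/2) (D(g, t) = ((g + t) + (-9 + t^(3/2)))*(-13) = (-9 + g + t + t^(3/2))*(-13) = 117 - 13*g - 13*t - 13*t^(3/2))
-25 + D(W(5), 3)*262 = -25 + (117 - 13*(-5) - 13*3 - 39*√3)*262 = -25 + (117 + 65 - 39 - 39*√3)*262 = -25 + (143 - 39*√3)*262 = -25 + (37466 - 10218*√3) = 37441 - 10218*√3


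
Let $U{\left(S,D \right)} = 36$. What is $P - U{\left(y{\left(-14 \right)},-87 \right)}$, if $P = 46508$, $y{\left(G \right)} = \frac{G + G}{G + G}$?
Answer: $46472$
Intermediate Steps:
$y{\left(G \right)} = 1$ ($y{\left(G \right)} = \frac{2 G}{2 G} = 2 G \frac{1}{2 G} = 1$)
$P - U{\left(y{\left(-14 \right)},-87 \right)} = 46508 - 36 = 46472$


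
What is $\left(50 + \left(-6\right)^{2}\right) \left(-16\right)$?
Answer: $-1376$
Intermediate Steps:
$\left(50 + \left(-6\right)^{2}\right) \left(-16\right) = \left(50 + 36\right) \left(-16\right) = 86 \left(-16\right) = -1376$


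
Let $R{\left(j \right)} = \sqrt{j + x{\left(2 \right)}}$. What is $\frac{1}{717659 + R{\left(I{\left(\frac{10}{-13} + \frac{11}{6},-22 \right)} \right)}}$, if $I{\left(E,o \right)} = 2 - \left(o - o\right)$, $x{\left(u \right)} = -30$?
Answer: $\frac{717659}{515034440309} - \frac{2 i \sqrt{7}}{515034440309} \approx 1.3934 \cdot 10^{-6} - 1.0274 \cdot 10^{-11} i$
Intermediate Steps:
$I{\left(E,o \right)} = 2$ ($I{\left(E,o \right)} = 2 - 0 = 2 + 0 = 2$)
$R{\left(j \right)} = \sqrt{-30 + j}$ ($R{\left(j \right)} = \sqrt{j - 30} = \sqrt{-30 + j}$)
$\frac{1}{717659 + R{\left(I{\left(\frac{10}{-13} + \frac{11}{6},-22 \right)} \right)}} = \frac{1}{717659 + \sqrt{-30 + 2}} = \frac{1}{717659 + \sqrt{-28}} = \frac{1}{717659 + 2 i \sqrt{7}}$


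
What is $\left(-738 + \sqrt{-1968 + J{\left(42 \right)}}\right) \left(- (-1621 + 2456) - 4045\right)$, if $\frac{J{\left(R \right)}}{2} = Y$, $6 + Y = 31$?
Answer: $3601440 - 4880 i \sqrt{1918} \approx 3.6014 \cdot 10^{6} - 2.1372 \cdot 10^{5} i$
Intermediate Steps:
$Y = 25$ ($Y = -6 + 31 = 25$)
$J{\left(R \right)} = 50$ ($J{\left(R \right)} = 2 \cdot 25 = 50$)
$\left(-738 + \sqrt{-1968 + J{\left(42 \right)}}\right) \left(- (-1621 + 2456) - 4045\right) = \left(-738 + \sqrt{-1968 + 50}\right) \left(- (-1621 + 2456) - 4045\right) = \left(-738 + \sqrt{-1918}\right) \left(\left(-1\right) 835 - 4045\right) = \left(-738 + i \sqrt{1918}\right) \left(-835 - 4045\right) = \left(-738 + i \sqrt{1918}\right) \left(-4880\right) = 3601440 - 4880 i \sqrt{1918}$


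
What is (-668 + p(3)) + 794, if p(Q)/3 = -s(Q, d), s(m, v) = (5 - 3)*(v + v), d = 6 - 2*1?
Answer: 78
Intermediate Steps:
d = 4 (d = 6 - 2 = 4)
s(m, v) = 4*v (s(m, v) = 2*(2*v) = 4*v)
p(Q) = -48 (p(Q) = 3*(-4*4) = 3*(-1*16) = 3*(-16) = -48)
(-668 + p(3)) + 794 = (-668 - 48) + 794 = -716 + 794 = 78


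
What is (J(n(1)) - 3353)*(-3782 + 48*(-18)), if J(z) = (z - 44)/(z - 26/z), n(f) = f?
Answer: 389251172/25 ≈ 1.5570e+7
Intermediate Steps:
J(z) = (-44 + z)/(z - 26/z)
(J(n(1)) - 3353)*(-3782 + 48*(-18)) = (1*(-44 + 1)/(-26 + 1²) - 3353)*(-3782 + 48*(-18)) = (1*(-43)/(-26 + 1) - 3353)*(-3782 - 864) = (1*(-43)/(-25) - 3353)*(-4646) = (1*(-1/25)*(-43) - 3353)*(-4646) = (43/25 - 3353)*(-4646) = -83782/25*(-4646) = 389251172/25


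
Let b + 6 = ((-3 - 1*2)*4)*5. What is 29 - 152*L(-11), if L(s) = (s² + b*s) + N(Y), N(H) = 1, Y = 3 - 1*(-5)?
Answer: -195747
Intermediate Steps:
Y = 8 (Y = 3 + 5 = 8)
b = -106 (b = -6 + ((-3 - 1*2)*4)*5 = -6 + ((-3 - 2)*4)*5 = -6 - 5*4*5 = -6 - 20*5 = -6 - 100 = -106)
L(s) = 1 + s² - 106*s (L(s) = (s² - 106*s) + 1 = 1 + s² - 106*s)
29 - 152*L(-11) = 29 - 152*(1 + (-11)² - 106*(-11)) = 29 - 152*(1 + 121 + 1166) = 29 - 152*1288 = 29 - 195776 = -195747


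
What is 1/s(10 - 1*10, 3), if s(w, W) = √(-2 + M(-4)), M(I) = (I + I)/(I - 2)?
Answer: -I*√6/2 ≈ -1.2247*I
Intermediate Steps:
M(I) = 2*I/(-2 + I) (M(I) = (2*I)/(-2 + I) = 2*I/(-2 + I))
s(w, W) = I*√6/3 (s(w, W) = √(-2 + 2*(-4)/(-2 - 4)) = √(-2 + 2*(-4)/(-6)) = √(-2 + 2*(-4)*(-⅙)) = √(-2 + 4/3) = √(-⅔) = I*√6/3)
1/s(10 - 1*10, 3) = 1/(I*√6/3) = -I*√6/2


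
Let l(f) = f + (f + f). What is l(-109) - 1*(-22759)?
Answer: 22432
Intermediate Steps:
l(f) = 3*f (l(f) = f + 2*f = 3*f)
l(-109) - 1*(-22759) = 3*(-109) - 1*(-22759) = -327 + 22759 = 22432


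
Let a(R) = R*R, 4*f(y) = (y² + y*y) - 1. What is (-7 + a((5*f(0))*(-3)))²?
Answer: 12769/256 ≈ 49.879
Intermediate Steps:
f(y) = -¼ + y²/2 (f(y) = ((y² + y*y) - 1)/4 = ((y² + y²) - 1)/4 = (2*y² - 1)/4 = (-1 + 2*y²)/4 = -¼ + y²/2)
a(R) = R²
(-7 + a((5*f(0))*(-3)))² = (-7 + ((5*(-¼ + (½)*0²))*(-3))²)² = (-7 + ((5*(-¼ + (½)*0))*(-3))²)² = (-7 + ((5*(-¼ + 0))*(-3))²)² = (-7 + ((5*(-¼))*(-3))²)² = (-7 + (-5/4*(-3))²)² = (-7 + (15/4)²)² = (-7 + 225/16)² = (113/16)² = 12769/256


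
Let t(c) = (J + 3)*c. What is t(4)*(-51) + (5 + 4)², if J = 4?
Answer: -1347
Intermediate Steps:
t(c) = 7*c (t(c) = (4 + 3)*c = 7*c)
t(4)*(-51) + (5 + 4)² = (7*4)*(-51) + (5 + 4)² = 28*(-51) + 9² = -1428 + 81 = -1347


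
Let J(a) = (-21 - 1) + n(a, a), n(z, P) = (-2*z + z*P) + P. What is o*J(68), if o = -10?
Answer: -45340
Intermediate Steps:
n(z, P) = P - 2*z + P*z (n(z, P) = (-2*z + P*z) + P = P - 2*z + P*z)
J(a) = -22 + a**2 - a (J(a) = (-21 - 1) + (a - 2*a + a*a) = -22 + (a - 2*a + a**2) = -22 + (a**2 - a) = -22 + a**2 - a)
o*J(68) = -10*(-22 + 68**2 - 1*68) = -10*(-22 + 4624 - 68) = -10*4534 = -45340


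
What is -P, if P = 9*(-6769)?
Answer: 60921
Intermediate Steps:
P = -60921
-P = -1*(-60921) = 60921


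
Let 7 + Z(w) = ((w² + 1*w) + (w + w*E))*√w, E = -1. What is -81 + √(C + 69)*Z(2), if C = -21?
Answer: -81 - 28*√3 + 24*√6 ≈ -70.710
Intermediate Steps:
Z(w) = -7 + √w*(w + w²) (Z(w) = -7 + ((w² + 1*w) + (w + w*(-1)))*√w = -7 + ((w² + w) + (w - w))*√w = -7 + ((w + w²) + 0)*√w = -7 + (w + w²)*√w = -7 + √w*(w + w²))
-81 + √(C + 69)*Z(2) = -81 + √(-21 + 69)*(-7 + 2^(3/2) + 2^(5/2)) = -81 + √48*(-7 + 2*√2 + 4*√2) = -81 + (4*√3)*(-7 + 6*√2) = -81 + 4*√3*(-7 + 6*√2)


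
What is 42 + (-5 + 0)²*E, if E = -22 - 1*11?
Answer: -783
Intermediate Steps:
E = -33 (E = -22 - 11 = -33)
42 + (-5 + 0)²*E = 42 + (-5 + 0)²*(-33) = 42 + (-5)²*(-33) = 42 + 25*(-33) = 42 - 825 = -783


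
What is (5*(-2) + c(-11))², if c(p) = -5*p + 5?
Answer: 2500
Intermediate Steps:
c(p) = 5 - 5*p
(5*(-2) + c(-11))² = (5*(-2) + (5 - 5*(-11)))² = (-10 + (5 + 55))² = (-10 + 60)² = 50² = 2500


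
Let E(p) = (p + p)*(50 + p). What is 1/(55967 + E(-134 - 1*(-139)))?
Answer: 1/56517 ≈ 1.7694e-5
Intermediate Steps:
E(p) = 2*p*(50 + p) (E(p) = (2*p)*(50 + p) = 2*p*(50 + p))
1/(55967 + E(-134 - 1*(-139))) = 1/(55967 + 2*(-134 - 1*(-139))*(50 + (-134 - 1*(-139)))) = 1/(55967 + 2*(-134 + 139)*(50 + (-134 + 139))) = 1/(55967 + 2*5*(50 + 5)) = 1/(55967 + 2*5*55) = 1/(55967 + 550) = 1/56517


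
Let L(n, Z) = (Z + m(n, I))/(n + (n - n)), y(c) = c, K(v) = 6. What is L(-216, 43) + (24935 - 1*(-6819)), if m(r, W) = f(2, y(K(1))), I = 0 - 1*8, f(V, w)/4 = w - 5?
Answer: 6858817/216 ≈ 31754.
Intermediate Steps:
f(V, w) = -20 + 4*w (f(V, w) = 4*(w - 5) = 4*(-5 + w) = -20 + 4*w)
I = -8 (I = 0 - 8 = -8)
m(r, W) = 4 (m(r, W) = -20 + 4*6 = -20 + 24 = 4)
L(n, Z) = (4 + Z)/n (L(n, Z) = (Z + 4)/(n + (n - n)) = (4 + Z)/(n + 0) = (4 + Z)/n)
L(-216, 43) + (24935 - 1*(-6819)) = (4 + 43)/(-216) + (24935 - 1*(-6819)) = -1/216*47 + (24935 + 6819) = -47/216 + 31754 = 6858817/216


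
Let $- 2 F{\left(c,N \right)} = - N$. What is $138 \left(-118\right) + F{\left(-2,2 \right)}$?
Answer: $-16283$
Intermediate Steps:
$F{\left(c,N \right)} = \frac{N}{2}$ ($F{\left(c,N \right)} = - \frac{\left(-1\right) N}{2} = \frac{N}{2}$)
$138 \left(-118\right) + F{\left(-2,2 \right)} = 138 \left(-118\right) + \frac{1}{2} \cdot 2 = -16284 + 1 = -16283$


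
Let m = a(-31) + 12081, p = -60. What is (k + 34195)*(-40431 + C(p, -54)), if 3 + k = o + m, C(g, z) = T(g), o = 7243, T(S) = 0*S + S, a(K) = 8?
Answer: -2167240284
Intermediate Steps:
T(S) = S (T(S) = 0 + S = S)
C(g, z) = g
m = 12089 (m = 8 + 12081 = 12089)
k = 19329 (k = -3 + (7243 + 12089) = -3 + 19332 = 19329)
(k + 34195)*(-40431 + C(p, -54)) = (19329 + 34195)*(-40431 - 60) = 53524*(-40491) = -2167240284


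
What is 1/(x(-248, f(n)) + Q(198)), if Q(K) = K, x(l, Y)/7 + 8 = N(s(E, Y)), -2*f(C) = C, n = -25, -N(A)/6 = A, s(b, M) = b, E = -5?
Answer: 1/352 ≈ 0.0028409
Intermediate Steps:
N(A) = -6*A
f(C) = -C/2
x(l, Y) = 154 (x(l, Y) = -56 + 7*(-6*(-5)) = -56 + 7*30 = -56 + 210 = 154)
1/(x(-248, f(n)) + Q(198)) = 1/(154 + 198) = 1/352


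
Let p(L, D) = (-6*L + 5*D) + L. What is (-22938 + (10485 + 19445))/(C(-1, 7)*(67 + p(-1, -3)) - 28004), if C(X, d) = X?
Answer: -6992/28061 ≈ -0.24917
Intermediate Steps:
p(L, D) = -5*L + 5*D
(-22938 + (10485 + 19445))/(C(-1, 7)*(67 + p(-1, -3)) - 28004) = (-22938 + (10485 + 19445))/(-(67 + (-5*(-1) + 5*(-3))) - 28004) = (-22938 + 29930)/(-(67 + (5 - 15)) - 28004) = 6992/(-(67 - 10) - 28004) = 6992/(-1*57 - 28004) = 6992/(-57 - 28004) = 6992/(-28061) = 6992*(-1/28061) = -6992/28061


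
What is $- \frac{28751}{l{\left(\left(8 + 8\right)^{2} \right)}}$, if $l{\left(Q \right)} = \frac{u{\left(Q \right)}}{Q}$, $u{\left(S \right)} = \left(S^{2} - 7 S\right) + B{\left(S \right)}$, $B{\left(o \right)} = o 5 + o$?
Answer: $- \frac{28751}{255} \approx -112.75$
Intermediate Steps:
$B{\left(o \right)} = 6 o$ ($B{\left(o \right)} = 5 o + o = 6 o$)
$u{\left(S \right)} = S^{2} - S$ ($u{\left(S \right)} = \left(S^{2} - 7 S\right) + 6 S = S^{2} - S$)
$l{\left(Q \right)} = -1 + Q$ ($l{\left(Q \right)} = \frac{Q \left(-1 + Q\right)}{Q} = -1 + Q$)
$- \frac{28751}{l{\left(\left(8 + 8\right)^{2} \right)}} = - \frac{28751}{-1 + \left(8 + 8\right)^{2}} = - \frac{28751}{-1 + 16^{2}} = - \frac{28751}{-1 + 256} = - \frac{28751}{255}$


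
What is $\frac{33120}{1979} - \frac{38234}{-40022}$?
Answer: $\frac{700596863}{39601769} \approx 17.691$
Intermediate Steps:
$\frac{33120}{1979} - \frac{38234}{-40022} = 33120 \cdot \frac{1}{1979} - - \frac{19117}{20011} = \frac{33120}{1979} + \frac{19117}{20011} = \frac{700596863}{39601769}$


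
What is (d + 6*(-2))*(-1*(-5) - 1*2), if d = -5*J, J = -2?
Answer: -6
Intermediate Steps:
d = 10 (d = -5*(-2) = 10)
(d + 6*(-2))*(-1*(-5) - 1*2) = (10 + 6*(-2))*(-1*(-5) - 1*2) = (10 - 12)*(5 - 2) = -2*3 = -6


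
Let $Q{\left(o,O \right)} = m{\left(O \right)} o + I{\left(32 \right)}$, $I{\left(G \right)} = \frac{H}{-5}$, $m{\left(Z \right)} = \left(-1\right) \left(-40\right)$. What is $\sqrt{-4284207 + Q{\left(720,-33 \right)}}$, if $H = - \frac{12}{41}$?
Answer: $\frac{i \sqrt{178833476715}}{205} \approx 2062.9 i$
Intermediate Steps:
$H = - \frac{12}{41}$ ($H = \left(-12\right) \frac{1}{41} = - \frac{12}{41} \approx -0.29268$)
$m{\left(Z \right)} = 40$
$I{\left(G \right)} = \frac{12}{205}$ ($I{\left(G \right)} = - \frac{12}{41 \left(-5\right)} = \left(- \frac{12}{41}\right) \left(- \frac{1}{5}\right) = \frac{12}{205}$)
$Q{\left(o,O \right)} = \frac{12}{205} + 40 o$ ($Q{\left(o,O \right)} = 40 o + \frac{12}{205} = \frac{12}{205} + 40 o$)
$\sqrt{-4284207 + Q{\left(720,-33 \right)}} = \sqrt{-4284207 + \left(\frac{12}{205} + 40 \cdot 720\right)} = \sqrt{-4284207 + \left(\frac{12}{205} + 28800\right)} = \sqrt{-4284207 + \frac{5904012}{205}} = \sqrt{- \frac{872358423}{205}} = \frac{i \sqrt{178833476715}}{205}$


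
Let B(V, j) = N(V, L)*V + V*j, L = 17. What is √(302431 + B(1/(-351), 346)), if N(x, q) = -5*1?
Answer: 2*√1034991165/117 ≈ 549.94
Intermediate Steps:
N(x, q) = -5
B(V, j) = -5*V + V*j
√(302431 + B(1/(-351), 346)) = √(302431 + (-5 + 346)/(-351)) = √(302431 - 1/351*341) = √(302431 - 341/351) = √(106152940/351) = 2*√1034991165/117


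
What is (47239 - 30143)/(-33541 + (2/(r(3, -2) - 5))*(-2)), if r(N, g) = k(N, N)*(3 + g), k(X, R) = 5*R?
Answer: -85480/167707 ≈ -0.50970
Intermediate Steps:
r(N, g) = 5*N*(3 + g) (r(N, g) = (5*N)*(3 + g) = 5*N*(3 + g))
(47239 - 30143)/(-33541 + (2/(r(3, -2) - 5))*(-2)) = (47239 - 30143)/(-33541 + (2/(5*3*(3 - 2) - 5))*(-2)) = 17096/(-33541 + (2/(5*3*1 - 5))*(-2)) = 17096/(-33541 + (2/(15 - 5))*(-2)) = 17096/(-33541 + (2/10)*(-2)) = 17096/(-33541 + ((⅒)*2)*(-2)) = 17096/(-33541 + (⅕)*(-2)) = 17096/(-33541 - ⅖) = 17096/(-167707/5) = 17096*(-5/167707) = -85480/167707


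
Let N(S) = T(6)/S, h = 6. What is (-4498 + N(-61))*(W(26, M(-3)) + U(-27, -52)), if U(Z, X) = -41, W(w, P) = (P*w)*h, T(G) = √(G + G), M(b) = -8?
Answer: 5797922 + 2578*√3/61 ≈ 5.7980e+6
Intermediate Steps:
T(G) = √2*√G (T(G) = √(2*G) = √2*√G)
W(w, P) = 6*P*w (W(w, P) = (P*w)*6 = 6*P*w)
N(S) = 2*√3/S (N(S) = (√2*√6)/S = (2*√3)/S = 2*√3/S)
(-4498 + N(-61))*(W(26, M(-3)) + U(-27, -52)) = (-4498 + 2*√3/(-61))*(6*(-8)*26 - 41) = (-4498 + 2*√3*(-1/61))*(-1248 - 41) = (-4498 - 2*√3/61)*(-1289) = 5797922 + 2578*√3/61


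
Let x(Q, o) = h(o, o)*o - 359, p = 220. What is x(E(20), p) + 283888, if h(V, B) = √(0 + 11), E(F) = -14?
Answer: 283529 + 220*√11 ≈ 2.8426e+5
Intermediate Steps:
h(V, B) = √11
x(Q, o) = -359 + o*√11 (x(Q, o) = √11*o - 359 = o*√11 - 359 = -359 + o*√11)
x(E(20), p) + 283888 = (-359 + 220*√11) + 283888 = 283529 + 220*√11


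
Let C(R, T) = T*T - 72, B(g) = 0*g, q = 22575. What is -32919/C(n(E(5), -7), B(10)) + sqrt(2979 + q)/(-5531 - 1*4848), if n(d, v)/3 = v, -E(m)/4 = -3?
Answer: 10973/24 - sqrt(25554)/10379 ≈ 457.19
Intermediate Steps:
E(m) = 12 (E(m) = -4*(-3) = 12)
n(d, v) = 3*v
B(g) = 0
C(R, T) = -72 + T**2 (C(R, T) = T**2 - 72 = -72 + T**2)
-32919/C(n(E(5), -7), B(10)) + sqrt(2979 + q)/(-5531 - 1*4848) = -32919/(-72 + 0**2) + sqrt(2979 + 22575)/(-5531 - 1*4848) = -32919/(-72 + 0) + sqrt(25554)/(-5531 - 4848) = -32919/(-72) + sqrt(25554)/(-10379) = -32919*(-1/72) + sqrt(25554)*(-1/10379) = 10973/24 - sqrt(25554)/10379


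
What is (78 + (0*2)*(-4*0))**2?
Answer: 6084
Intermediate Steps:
(78 + (0*2)*(-4*0))**2 = (78 + 0*0)**2 = (78 + 0)**2 = 78**2 = 6084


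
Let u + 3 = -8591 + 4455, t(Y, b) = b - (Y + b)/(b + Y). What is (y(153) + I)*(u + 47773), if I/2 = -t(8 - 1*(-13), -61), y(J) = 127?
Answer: 10952134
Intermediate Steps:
t(Y, b) = -1 + b (t(Y, b) = b - (Y + b)/(Y + b) = b - 1*1 = b - 1 = -1 + b)
u = -4139 (u = -3 + (-8591 + 4455) = -3 - 4136 = -4139)
I = 124 (I = 2*(-(-1 - 61)) = 2*(-1*(-62)) = 2*62 = 124)
(y(153) + I)*(u + 47773) = (127 + 124)*(-4139 + 47773) = 251*43634 = 10952134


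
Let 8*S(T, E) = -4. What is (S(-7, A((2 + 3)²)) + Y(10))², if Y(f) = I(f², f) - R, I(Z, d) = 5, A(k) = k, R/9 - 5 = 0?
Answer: 6561/4 ≈ 1640.3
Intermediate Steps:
R = 45 (R = 45 + 9*0 = 45 + 0 = 45)
Y(f) = -40 (Y(f) = 5 - 1*45 = 5 - 45 = -40)
S(T, E) = -½ (S(T, E) = (⅛)*(-4) = -½)
(S(-7, A((2 + 3)²)) + Y(10))² = (-½ - 40)² = (-81/2)² = 6561/4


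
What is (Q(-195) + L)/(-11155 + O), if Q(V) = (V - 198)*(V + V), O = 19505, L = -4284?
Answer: 74493/4175 ≈ 17.843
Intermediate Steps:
Q(V) = 2*V*(-198 + V) (Q(V) = (-198 + V)*(2*V) = 2*V*(-198 + V))
(Q(-195) + L)/(-11155 + O) = (2*(-195)*(-198 - 195) - 4284)/(-11155 + 19505) = (2*(-195)*(-393) - 4284)/8350 = (153270 - 4284)*(1/8350) = 148986*(1/8350) = 74493/4175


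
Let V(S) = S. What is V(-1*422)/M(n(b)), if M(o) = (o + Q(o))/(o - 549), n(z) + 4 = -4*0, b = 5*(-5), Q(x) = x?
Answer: -116683/4 ≈ -29171.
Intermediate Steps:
b = -25
n(z) = -4 (n(z) = -4 - 4*0 = -4 + 0 = -4)
M(o) = 2*o/(-549 + o) (M(o) = (o + o)/(o - 549) = (2*o)/(-549 + o) = 2*o/(-549 + o))
V(-1*422)/M(n(b)) = (-1*422)/((2*(-4)/(-549 - 4))) = -422/(2*(-4)/(-553)) = -422/(2*(-4)*(-1/553)) = -422/8/553 = -422*553/8 = -116683/4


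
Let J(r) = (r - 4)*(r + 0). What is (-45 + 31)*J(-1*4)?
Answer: -448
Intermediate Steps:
J(r) = r*(-4 + r) (J(r) = (-4 + r)*r = r*(-4 + r))
(-45 + 31)*J(-1*4) = (-45 + 31)*((-1*4)*(-4 - 1*4)) = -(-56)*(-4 - 4) = -(-56)*(-8) = -14*32 = -448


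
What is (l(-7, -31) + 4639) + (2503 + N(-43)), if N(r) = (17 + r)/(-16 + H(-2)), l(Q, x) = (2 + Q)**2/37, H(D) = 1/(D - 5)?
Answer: 29870261/4181 ≈ 7144.3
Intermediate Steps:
H(D) = 1/(-5 + D)
l(Q, x) = (2 + Q)**2/37 (l(Q, x) = (2 + Q)**2*(1/37) = (2 + Q)**2/37)
N(r) = -119/113 - 7*r/113 (N(r) = (17 + r)/(-16 + 1/(-5 - 2)) = (17 + r)/(-16 + 1/(-7)) = (17 + r)/(-16 - 1/7) = (17 + r)/(-113/7) = (17 + r)*(-7/113) = -119/113 - 7*r/113)
(l(-7, -31) + 4639) + (2503 + N(-43)) = ((2 - 7)**2/37 + 4639) + (2503 + (-119/113 - 7/113*(-43))) = ((1/37)*(-5)**2 + 4639) + (2503 + (-119/113 + 301/113)) = ((1/37)*25 + 4639) + (2503 + 182/113) = (25/37 + 4639) + 283021/113 = 171668/37 + 283021/113 = 29870261/4181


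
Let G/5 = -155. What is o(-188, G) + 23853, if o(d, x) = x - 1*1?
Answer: 23077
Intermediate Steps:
G = -775 (G = 5*(-155) = -775)
o(d, x) = -1 + x (o(d, x) = x - 1 = -1 + x)
o(-188, G) + 23853 = (-1 - 775) + 23853 = -776 + 23853 = 23077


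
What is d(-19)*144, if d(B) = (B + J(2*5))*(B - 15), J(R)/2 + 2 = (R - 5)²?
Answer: -132192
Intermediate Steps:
J(R) = -4 + 2*(-5 + R)² (J(R) = -4 + 2*(R - 5)² = -4 + 2*(-5 + R)²)
d(B) = (-15 + B)*(46 + B) (d(B) = (B + (-4 + 2*(-5 + 2*5)²))*(B - 15) = (B + (-4 + 2*(-5 + 10)²))*(-15 + B) = (B + (-4 + 2*5²))*(-15 + B) = (B + (-4 + 2*25))*(-15 + B) = (B + (-4 + 50))*(-15 + B) = (B + 46)*(-15 + B) = (46 + B)*(-15 + B) = (-15 + B)*(46 + B))
d(-19)*144 = (-690 + (-19)² + 31*(-19))*144 = (-690 + 361 - 589)*144 = -918*144 = -132192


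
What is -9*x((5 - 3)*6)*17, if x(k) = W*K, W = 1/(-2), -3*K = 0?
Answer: 0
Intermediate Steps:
K = 0 (K = -⅓*0 = 0)
W = -½ ≈ -0.50000
x(k) = 0 (x(k) = -½*0 = 0)
-9*x((5 - 3)*6)*17 = -9*0*17 = 0*17 = 0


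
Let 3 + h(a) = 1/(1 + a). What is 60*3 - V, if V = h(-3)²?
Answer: 671/4 ≈ 167.75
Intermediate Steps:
h(a) = -3 + 1/(1 + a)
V = 49/4 (V = ((-2 - 3*(-3))/(1 - 3))² = ((-2 + 9)/(-2))² = (-½*7)² = (-7/2)² = 49/4 ≈ 12.250)
60*3 - V = 60*3 - 1*49/4 = 180 - 49/4 = 671/4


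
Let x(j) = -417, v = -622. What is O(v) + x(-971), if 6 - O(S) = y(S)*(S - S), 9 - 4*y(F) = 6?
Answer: -411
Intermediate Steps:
y(F) = ¾ (y(F) = 9/4 - ¼*6 = 9/4 - 3/2 = ¾)
O(S) = 6 (O(S) = 6 - 3*(S - S)/4 = 6 - 3*0/4 = 6 - 1*0 = 6 + 0 = 6)
O(v) + x(-971) = 6 - 417 = -411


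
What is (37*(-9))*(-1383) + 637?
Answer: 461176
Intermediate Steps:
(37*(-9))*(-1383) + 637 = -333*(-1383) + 637 = 460539 + 637 = 461176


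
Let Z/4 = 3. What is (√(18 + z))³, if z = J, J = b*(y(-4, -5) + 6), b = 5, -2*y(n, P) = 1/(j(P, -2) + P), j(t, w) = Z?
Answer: 667*√9338/196 ≈ 328.85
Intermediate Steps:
Z = 12 (Z = 4*3 = 12)
j(t, w) = 12
y(n, P) = -1/(2*(12 + P))
J = 415/14 (J = 5*(-1/(24 + 2*(-5)) + 6) = 5*(-1/(24 - 10) + 6) = 5*(-1/14 + 6) = 5*(83/14) = 415/14 ≈ 29.643)
z = 415/14 ≈ 29.643
(√(18 + z))³ = (√(18 + 415/14))³ = (√(667/14))³ = (√9338/14)³ = 667*√9338/196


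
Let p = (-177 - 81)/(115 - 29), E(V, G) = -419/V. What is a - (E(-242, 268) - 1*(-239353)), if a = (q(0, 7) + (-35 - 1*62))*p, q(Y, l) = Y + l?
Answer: -57858505/242 ≈ -2.3908e+5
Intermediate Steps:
p = -3 (p = -258/86 = -258*1/86 = -3)
a = 270 (a = ((0 + 7) + (-35 - 1*62))*(-3) = (7 + (-35 - 62))*(-3) = (7 - 97)*(-3) = -90*(-3) = 270)
a - (E(-242, 268) - 1*(-239353)) = 270 - (-419/(-242) - 1*(-239353)) = 270 - (-419*(-1/242) + 239353) = 270 - (419/242 + 239353) = 270 - 1*57923845/242 = 270 - 57923845/242 = -57858505/242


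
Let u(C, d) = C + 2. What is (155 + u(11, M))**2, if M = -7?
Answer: 28224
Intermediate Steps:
u(C, d) = 2 + C
(155 + u(11, M))**2 = (155 + (2 + 11))**2 = (155 + 13)**2 = 168**2 = 28224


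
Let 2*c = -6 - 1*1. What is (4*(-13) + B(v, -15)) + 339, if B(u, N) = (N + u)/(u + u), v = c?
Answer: 4055/14 ≈ 289.64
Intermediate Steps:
c = -7/2 (c = (-6 - 1*1)/2 = (-6 - 1)/2 = (½)*(-7) = -7/2 ≈ -3.5000)
v = -7/2 ≈ -3.5000
B(u, N) = (N + u)/(2*u) (B(u, N) = (N + u)/((2*u)) = (N + u)*(1/(2*u)) = (N + u)/(2*u))
(4*(-13) + B(v, -15)) + 339 = (4*(-13) + (-15 - 7/2)/(2*(-7/2))) + 339 = (-52 + (½)*(-2/7)*(-37/2)) + 339 = (-52 + 37/14) + 339 = -691/14 + 339 = 4055/14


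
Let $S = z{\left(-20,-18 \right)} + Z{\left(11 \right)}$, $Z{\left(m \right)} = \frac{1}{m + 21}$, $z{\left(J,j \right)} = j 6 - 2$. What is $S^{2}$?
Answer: $\frac{12383361}{1024} \approx 12093.0$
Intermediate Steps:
$z{\left(J,j \right)} = -2 + 6 j$ ($z{\left(J,j \right)} = 6 j - 2 = -2 + 6 j$)
$Z{\left(m \right)} = \frac{1}{21 + m}$
$S = - \frac{3519}{32}$ ($S = \left(-2 + 6 \left(-18\right)\right) + \frac{1}{21 + 11} = \left(-2 - 108\right) + \frac{1}{32} = -110 + \frac{1}{32} = - \frac{3519}{32} \approx -109.97$)
$S^{2} = \left(- \frac{3519}{32}\right)^{2} = \frac{12383361}{1024}$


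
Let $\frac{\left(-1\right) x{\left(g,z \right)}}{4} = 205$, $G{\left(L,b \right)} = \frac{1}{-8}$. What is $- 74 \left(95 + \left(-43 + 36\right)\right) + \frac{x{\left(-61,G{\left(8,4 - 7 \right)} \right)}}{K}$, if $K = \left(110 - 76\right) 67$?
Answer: $- \frac{7417578}{1139} \approx -6512.4$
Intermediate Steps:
$G{\left(L,b \right)} = - \frac{1}{8}$
$x{\left(g,z \right)} = -820$ ($x{\left(g,z \right)} = \left(-4\right) 205 = -820$)
$K = 2278$ ($K = 34 \cdot 67 = 2278$)
$- 74 \left(95 + \left(-43 + 36\right)\right) + \frac{x{\left(-61,G{\left(8,4 - 7 \right)} \right)}}{K} = - 74 \left(95 + \left(-43 + 36\right)\right) - \frac{820}{2278} = - 74 \left(95 - 7\right) - \frac{410}{1139} = \left(-74\right) 88 - \frac{410}{1139} = -6512 - \frac{410}{1139} = - \frac{7417578}{1139}$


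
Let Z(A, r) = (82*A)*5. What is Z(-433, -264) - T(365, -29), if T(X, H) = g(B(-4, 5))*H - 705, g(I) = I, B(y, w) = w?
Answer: -176680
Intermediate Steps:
T(X, H) = -705 + 5*H (T(X, H) = 5*H - 705 = -705 + 5*H)
Z(A, r) = 410*A
Z(-433, -264) - T(365, -29) = 410*(-433) - (-705 + 5*(-29)) = -177530 - (-705 - 145) = -177530 - 1*(-850) = -177530 + 850 = -176680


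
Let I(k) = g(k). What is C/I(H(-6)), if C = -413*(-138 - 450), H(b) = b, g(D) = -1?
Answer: -242844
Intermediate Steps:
I(k) = -1
C = 242844 (C = -413*(-588) = 242844)
C/I(H(-6)) = 242844/(-1) = 242844*(-1) = -242844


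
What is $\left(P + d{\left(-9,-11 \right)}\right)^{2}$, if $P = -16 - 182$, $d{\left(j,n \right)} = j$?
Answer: $42849$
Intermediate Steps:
$P = -198$ ($P = -16 - 182 = -198$)
$\left(P + d{\left(-9,-11 \right)}\right)^{2} = \left(-198 - 9\right)^{2} = \left(-207\right)^{2} = 42849$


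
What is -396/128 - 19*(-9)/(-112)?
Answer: -1035/224 ≈ -4.6205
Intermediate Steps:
-396/128 - 19*(-9)/(-112) = -396*1/128 + 171*(-1/112) = -99/32 - 171/112 = -1035/224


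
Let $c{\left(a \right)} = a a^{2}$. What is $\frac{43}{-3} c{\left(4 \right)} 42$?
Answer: $-38528$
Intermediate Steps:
$c{\left(a \right)} = a^{3}$
$\frac{43}{-3} c{\left(4 \right)} 42 = \frac{43}{-3} \cdot 4^{3} \cdot 42 = 43 \left(- \frac{1}{3}\right) 64 \cdot 42 = \left(- \frac{43}{3}\right) 64 \cdot 42 = \left(- \frac{2752}{3}\right) 42 = -38528$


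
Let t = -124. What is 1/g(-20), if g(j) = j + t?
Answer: -1/144 ≈ -0.0069444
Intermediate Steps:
g(j) = -124 + j (g(j) = j - 124 = -124 + j)
1/g(-20) = 1/(-124 - 20) = 1/(-144) = -1/144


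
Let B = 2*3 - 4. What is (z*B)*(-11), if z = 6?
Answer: -132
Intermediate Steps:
B = 2 (B = 6 - 4 = 2)
(z*B)*(-11) = (6*2)*(-11) = 12*(-11) = -132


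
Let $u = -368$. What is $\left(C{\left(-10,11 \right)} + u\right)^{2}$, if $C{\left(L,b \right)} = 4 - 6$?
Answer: $136900$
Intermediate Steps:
$C{\left(L,b \right)} = -2$ ($C{\left(L,b \right)} = 4 - 6 = -2$)
$\left(C{\left(-10,11 \right)} + u\right)^{2} = \left(-2 - 368\right)^{2} = \left(-370\right)^{2} = 136900$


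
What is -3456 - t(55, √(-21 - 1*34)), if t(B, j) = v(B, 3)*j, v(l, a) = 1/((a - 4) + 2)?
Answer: -3456 - I*√55 ≈ -3456.0 - 7.4162*I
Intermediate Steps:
v(l, a) = 1/(-2 + a) (v(l, a) = 1/((-4 + a) + 2) = 1/(-2 + a))
t(B, j) = j (t(B, j) = j/(-2 + 3) = j/1 = 1*j = j)
-3456 - t(55, √(-21 - 1*34)) = -3456 - √(-21 - 1*34) = -3456 - √(-21 - 34) = -3456 - √(-55) = -3456 - I*√55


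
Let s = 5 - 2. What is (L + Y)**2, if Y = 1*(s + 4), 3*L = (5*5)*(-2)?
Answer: 841/9 ≈ 93.444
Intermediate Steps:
L = -50/3 (L = ((5*5)*(-2))/3 = (25*(-2))/3 = (1/3)*(-50) = -50/3 ≈ -16.667)
s = 3
Y = 7 (Y = 1*(3 + 4) = 1*7 = 7)
(L + Y)**2 = (-50/3 + 7)**2 = (-29/3)**2 = 841/9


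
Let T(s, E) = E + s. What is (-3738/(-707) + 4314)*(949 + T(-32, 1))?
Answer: 400475664/101 ≈ 3.9651e+6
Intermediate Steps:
(-3738/(-707) + 4314)*(949 + T(-32, 1)) = (-3738/(-707) + 4314)*(949 + (1 - 32)) = (-3738*(-1/707) + 4314)*(949 - 31) = (534/101 + 4314)*918 = (436248/101)*918 = 400475664/101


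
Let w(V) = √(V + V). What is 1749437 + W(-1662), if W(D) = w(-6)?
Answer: 1749437 + 2*I*√3 ≈ 1.7494e+6 + 3.4641*I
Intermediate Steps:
w(V) = √2*√V (w(V) = √(2*V) = √2*√V)
W(D) = 2*I*√3 (W(D) = √2*√(-6) = √2*(I*√6) = 2*I*√3)
1749437 + W(-1662) = 1749437 + 2*I*√3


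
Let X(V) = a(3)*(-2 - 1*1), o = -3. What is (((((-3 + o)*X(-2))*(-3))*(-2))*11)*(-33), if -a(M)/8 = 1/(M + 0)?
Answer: 104544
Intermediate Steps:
a(M) = -8/M (a(M) = -8/(M + 0) = -8/M)
X(V) = 8 (X(V) = (-8/3)*(-2 - 1*1) = (-8*⅓)*(-2 - 1) = -8/3*(-3) = 8)
(((((-3 + o)*X(-2))*(-3))*(-2))*11)*(-33) = (((((-3 - 3)*8)*(-3))*(-2))*11)*(-33) = (((-6*8*(-3))*(-2))*11)*(-33) = ((-48*(-3)*(-2))*11)*(-33) = ((144*(-2))*11)*(-33) = -288*11*(-33) = -3168*(-33) = 104544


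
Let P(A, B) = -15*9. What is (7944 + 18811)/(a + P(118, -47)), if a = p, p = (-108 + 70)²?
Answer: 26755/1309 ≈ 20.439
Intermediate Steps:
P(A, B) = -135
p = 1444 (p = (-38)² = 1444)
a = 1444
(7944 + 18811)/(a + P(118, -47)) = (7944 + 18811)/(1444 - 135) = 26755/1309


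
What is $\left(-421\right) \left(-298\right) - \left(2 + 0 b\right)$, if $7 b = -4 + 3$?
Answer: $125456$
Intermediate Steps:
$b = - \frac{1}{7}$ ($b = \frac{-4 + 3}{7} = \frac{1}{7} \left(-1\right) = - \frac{1}{7} \approx -0.14286$)
$\left(-421\right) \left(-298\right) - \left(2 + 0 b\right) = \left(-421\right) \left(-298\right) + \left(0 \left(- \frac{1}{7}\right) - 2\right) = 125458 + \left(0 - 2\right) = 125458 - 2 = 125456$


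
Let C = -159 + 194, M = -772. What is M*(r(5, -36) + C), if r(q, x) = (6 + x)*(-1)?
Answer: -50180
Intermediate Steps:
C = 35
r(q, x) = -6 - x
M*(r(5, -36) + C) = -772*((-6 - 1*(-36)) + 35) = -772*((-6 + 36) + 35) = -772*(30 + 35) = -772*65 = -50180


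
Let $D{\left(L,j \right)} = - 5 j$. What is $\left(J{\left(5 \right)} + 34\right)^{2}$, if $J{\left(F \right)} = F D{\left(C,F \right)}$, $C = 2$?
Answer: $8281$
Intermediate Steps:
$J{\left(F \right)} = - 5 F^{2}$ ($J{\left(F \right)} = F \left(- 5 F\right) = - 5 F^{2}$)
$\left(J{\left(5 \right)} + 34\right)^{2} = \left(- 5 \cdot 5^{2} + 34\right)^{2} = \left(\left(-5\right) 25 + 34\right)^{2} = \left(-125 + 34\right)^{2} = \left(-91\right)^{2} = 8281$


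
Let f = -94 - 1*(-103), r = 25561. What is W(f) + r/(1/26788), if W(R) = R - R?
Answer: 684728068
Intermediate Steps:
f = 9 (f = -94 + 103 = 9)
W(R) = 0
W(f) + r/(1/26788) = 0 + 25561/(1/26788) = 0 + 25561*26788 = 0 + 684728068 = 684728068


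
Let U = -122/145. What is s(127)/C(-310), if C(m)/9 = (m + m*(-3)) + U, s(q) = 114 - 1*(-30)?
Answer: 1160/44889 ≈ 0.025842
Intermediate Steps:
U = -122/145 (U = -122*1/145 = -122/145 ≈ -0.84138)
s(q) = 144 (s(q) = 114 + 30 = 144)
C(m) = -1098/145 - 18*m (C(m) = 9*((m + m*(-3)) - 122/145) = 9*((m - 3*m) - 122/145) = 9*(-2*m - 122/145) = 9*(-122/145 - 2*m) = -1098/145 - 18*m)
s(127)/C(-310) = 144/(-1098/145 - 18*(-310)) = 144/(-1098/145 + 5580) = 144/(808002/145) = 144*(145/808002) = 1160/44889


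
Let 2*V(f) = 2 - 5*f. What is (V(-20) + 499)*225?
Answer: 123750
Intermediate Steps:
V(f) = 1 - 5*f/2 (V(f) = (2 - 5*f)/2 = 1 - 5*f/2)
(V(-20) + 499)*225 = ((1 - 5/2*(-20)) + 499)*225 = ((1 + 50) + 499)*225 = (51 + 499)*225 = 550*225 = 123750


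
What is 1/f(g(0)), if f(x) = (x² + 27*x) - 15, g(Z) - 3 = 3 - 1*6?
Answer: -1/15 ≈ -0.066667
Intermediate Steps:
g(Z) = 0 (g(Z) = 3 + (3 - 1*6) = 3 + (3 - 6) = 3 - 3 = 0)
f(x) = -15 + x² + 27*x
1/f(g(0)) = 1/(-15 + 0² + 27*0) = 1/(-15 + 0 + 0) = 1/(-15) = -1/15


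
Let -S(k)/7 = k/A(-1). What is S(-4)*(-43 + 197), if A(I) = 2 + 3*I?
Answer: -4312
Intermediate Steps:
S(k) = 7*k (S(k) = -7*k/(2 + 3*(-1)) = -7*k/(2 - 3) = -7*k/(-1) = -7*k*(-1) = -(-7)*k = 7*k)
S(-4)*(-43 + 197) = (7*(-4))*(-43 + 197) = -28*154 = -4312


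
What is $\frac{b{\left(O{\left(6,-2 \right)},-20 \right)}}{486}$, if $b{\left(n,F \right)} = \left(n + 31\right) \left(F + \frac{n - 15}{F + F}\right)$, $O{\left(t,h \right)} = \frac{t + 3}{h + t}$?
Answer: $- \frac{418817}{311040} \approx -1.3465$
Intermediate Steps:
$O{\left(t,h \right)} = \frac{3 + t}{h + t}$
$b{\left(n,F \right)} = \left(31 + n\right) \left(F + \frac{-15 + n}{2 F}\right)$
$\frac{b{\left(O{\left(6,-2 \right)},-20 \right)}}{486} = \frac{\frac{1}{2} \frac{1}{-20} \left(-465 + \left(\frac{3 + 6}{-2 + 6}\right)^{2} + 16 \frac{3 + 6}{-2 + 6} + 2 \left(-20\right)^{2} \left(31 + \frac{3 + 6}{-2 + 6}\right)\right)}{486} = \frac{1}{2} \left(- \frac{1}{20}\right) \left(-465 + \left(\frac{1}{4} \cdot 9\right)^{2} + 16 \cdot \frac{1}{4} \cdot 9 + 2 \cdot 400 \left(31 + \frac{1}{4} \cdot 9\right)\right) \frac{1}{486} = \frac{1}{2} \left(- \frac{1}{20}\right) \left(-465 + \left(\frac{9}{4}\right)^{2} + 16 \cdot \frac{9}{4} + 2 \cdot 400 \left(31 + \frac{9}{4}\right)\right) \frac{1}{486} = \frac{1}{2} \left(- \frac{1}{20}\right) \left(-465 + \frac{81}{16} + 36 + 2 \cdot 400 \cdot \frac{133}{4}\right) \frac{1}{486} = \frac{1}{2} \left(- \frac{1}{20}\right) \left(-465 + \frac{81}{16} + 36 + 26600\right) \frac{1}{486} = \frac{1}{2} \left(- \frac{1}{20}\right) \frac{418817}{16} \cdot \frac{1}{486} = \left(- \frac{418817}{640}\right) \frac{1}{486} = - \frac{418817}{311040}$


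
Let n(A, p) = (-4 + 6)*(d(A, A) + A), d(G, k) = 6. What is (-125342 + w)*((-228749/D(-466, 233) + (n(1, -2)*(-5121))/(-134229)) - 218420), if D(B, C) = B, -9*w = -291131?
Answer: 1267657482833034265/62550714 ≈ 2.0266e+10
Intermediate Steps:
w = 291131/9 (w = -1/9*(-291131) = 291131/9 ≈ 32348.)
n(A, p) = 12 + 2*A (n(A, p) = (-4 + 6)*(6 + A) = 2*(6 + A) = 12 + 2*A)
(-125342 + w)*((-228749/D(-466, 233) + (n(1, -2)*(-5121))/(-134229)) - 218420) = (-125342 + 291131/9)*((-228749/(-466) + ((12 + 2*1)*(-5121))/(-134229)) - 218420) = -836947*((-228749*(-1/466) + ((12 + 2)*(-5121))*(-1/134229)) - 218420)/9 = -836947*((228749/466 + (14*(-5121))*(-1/134229)) - 218420)/9 = -836947*((228749/466 - 71694*(-1/134229)) - 218420)/9 = -836947*((228749/466 + 23898/44743) - 218420)/9 = -836947*(10246052975/20850238 - 218420)/9 = -836947/9*(-4543862930985/20850238) = 1267657482833034265/62550714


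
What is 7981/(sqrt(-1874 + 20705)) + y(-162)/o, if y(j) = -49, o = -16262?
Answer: 49/16262 + 7981*sqrt(18831)/18831 ≈ 58.162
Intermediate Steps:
7981/(sqrt(-1874 + 20705)) + y(-162)/o = 7981/(sqrt(-1874 + 20705)) - 49/(-16262) = 7981/(sqrt(18831)) - 49*(-1/16262) = 7981*(sqrt(18831)/18831) + 49/16262 = 7981*sqrt(18831)/18831 + 49/16262 = 49/16262 + 7981*sqrt(18831)/18831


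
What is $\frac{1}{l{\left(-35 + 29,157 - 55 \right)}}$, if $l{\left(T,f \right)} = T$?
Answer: $- \frac{1}{6} \approx -0.16667$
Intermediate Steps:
$\frac{1}{l{\left(-35 + 29,157 - 55 \right)}} = \frac{1}{-35 + 29} = \frac{1}{-6} = - \frac{1}{6}$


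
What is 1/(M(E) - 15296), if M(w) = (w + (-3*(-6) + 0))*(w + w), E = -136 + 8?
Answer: 1/12864 ≈ 7.7736e-5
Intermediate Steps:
E = -128
M(w) = 2*w*(18 + w) (M(w) = (w + (18 + 0))*(2*w) = (w + 18)*(2*w) = (18 + w)*(2*w) = 2*w*(18 + w))
1/(M(E) - 15296) = 1/(2*(-128)*(18 - 128) - 15296) = 1/(2*(-128)*(-110) - 15296) = 1/(28160 - 15296) = 1/12864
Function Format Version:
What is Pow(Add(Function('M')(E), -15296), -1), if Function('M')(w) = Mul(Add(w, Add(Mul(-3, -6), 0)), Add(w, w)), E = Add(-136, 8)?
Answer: Rational(1, 12864) ≈ 7.7736e-5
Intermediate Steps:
E = -128
Function('M')(w) = Mul(2, w, Add(18, w)) (Function('M')(w) = Mul(Add(w, Add(18, 0)), Mul(2, w)) = Mul(Add(w, 18), Mul(2, w)) = Mul(Add(18, w), Mul(2, w)) = Mul(2, w, Add(18, w)))
Pow(Add(Function('M')(E), -15296), -1) = Pow(Add(Mul(2, -128, Add(18, -128)), -15296), -1) = Pow(Add(Mul(2, -128, -110), -15296), -1) = Pow(Add(28160, -15296), -1) = Pow(12864, -1) = Rational(1, 12864)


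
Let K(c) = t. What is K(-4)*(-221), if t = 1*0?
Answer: 0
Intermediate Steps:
t = 0
K(c) = 0
K(-4)*(-221) = 0*(-221) = 0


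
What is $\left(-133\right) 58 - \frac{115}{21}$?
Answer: $- \frac{162109}{21} \approx -7719.5$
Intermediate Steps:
$\left(-133\right) 58 - \frac{115}{21} = -7714 - \frac{115}{21} = - \frac{162109}{21}$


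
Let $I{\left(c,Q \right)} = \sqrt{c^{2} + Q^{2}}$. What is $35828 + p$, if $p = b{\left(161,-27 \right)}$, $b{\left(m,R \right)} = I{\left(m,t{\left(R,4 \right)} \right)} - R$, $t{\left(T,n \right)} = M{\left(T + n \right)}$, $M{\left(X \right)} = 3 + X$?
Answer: $35855 + \sqrt{26321} \approx 36017.0$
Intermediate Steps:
$t{\left(T,n \right)} = 3 + T + n$ ($t{\left(T,n \right)} = 3 + \left(T + n\right) = 3 + T + n$)
$I{\left(c,Q \right)} = \sqrt{Q^{2} + c^{2}}$
$b{\left(m,R \right)} = \sqrt{m^{2} + \left(7 + R\right)^{2}} - R$ ($b{\left(m,R \right)} = \sqrt{\left(3 + R + 4\right)^{2} + m^{2}} - R = \sqrt{\left(7 + R\right)^{2} + m^{2}} - R = \sqrt{m^{2} + \left(7 + R\right)^{2}} - R$)
$p = 27 + \sqrt{26321}$ ($p = \sqrt{161^{2} + \left(7 - 27\right)^{2}} - -27 = \sqrt{25921 + \left(-20\right)^{2}} + 27 = \sqrt{25921 + 400} + 27 = \sqrt{26321} + 27 = 27 + \sqrt{26321} \approx 189.24$)
$35828 + p = 35828 + \left(27 + \sqrt{26321}\right) = 35855 + \sqrt{26321}$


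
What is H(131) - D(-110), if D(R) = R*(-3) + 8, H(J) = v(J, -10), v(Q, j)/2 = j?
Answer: -358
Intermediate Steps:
v(Q, j) = 2*j
H(J) = -20 (H(J) = 2*(-10) = -20)
D(R) = 8 - 3*R (D(R) = -3*R + 8 = 8 - 3*R)
H(131) - D(-110) = -20 - (8 - 3*(-110)) = -20 - (8 + 330) = -20 - 1*338 = -20 - 338 = -358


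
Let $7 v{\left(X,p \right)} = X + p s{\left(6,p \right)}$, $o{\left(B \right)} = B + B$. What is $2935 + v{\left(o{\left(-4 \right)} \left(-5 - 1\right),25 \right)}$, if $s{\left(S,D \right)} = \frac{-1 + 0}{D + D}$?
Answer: $\frac{41185}{14} \approx 2941.8$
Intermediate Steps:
$s{\left(S,D \right)} = - \frac{1}{2 D}$
$o{\left(B \right)} = 2 B$
$v{\left(X,p \right)} = - \frac{1}{14} + \frac{X}{7}$ ($v{\left(X,p \right)} = \frac{X + p \left(- \frac{1}{2 p}\right)}{7} = \frac{X - \frac{1}{2}}{7} = \frac{- \frac{1}{2} + X}{7} = - \frac{1}{14} + \frac{X}{7}$)
$2935 + v{\left(o{\left(-4 \right)} \left(-5 - 1\right),25 \right)} = 2935 - \left(\frac{1}{14} - \frac{2 \left(-4\right) \left(-5 - 1\right)}{7}\right) = 2935 - \left(\frac{1}{14} - \frac{\left(-8\right) \left(-6\right)}{7}\right) = 2935 + \left(- \frac{1}{14} + \frac{1}{7} \cdot 48\right) = 2935 + \left(- \frac{1}{14} + \frac{48}{7}\right) = 2935 + \frac{95}{14} = \frac{41185}{14}$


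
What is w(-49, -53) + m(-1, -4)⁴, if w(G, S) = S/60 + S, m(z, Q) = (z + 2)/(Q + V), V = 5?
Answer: -3173/60 ≈ -52.883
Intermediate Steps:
m(z, Q) = (2 + z)/(5 + Q) (m(z, Q) = (z + 2)/(Q + 5) = (2 + z)/(5 + Q))
w(G, S) = 61*S/60 (w(G, S) = S/60 + S = 61*S/60)
w(-49, -53) + m(-1, -4)⁴ = (61/60)*(-53) + ((2 - 1)/(5 - 4))⁴ = -3233/60 + (1/1)⁴ = -3233/60 + (1*1)⁴ = -3233/60 + 1⁴ = -3233/60 + 1 = -3173/60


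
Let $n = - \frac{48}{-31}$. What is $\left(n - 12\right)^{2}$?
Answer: $\frac{104976}{961} \approx 109.24$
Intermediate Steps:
$n = \frac{48}{31}$ ($n = \left(-48\right) \left(- \frac{1}{31}\right) = \frac{48}{31} \approx 1.5484$)
$\left(n - 12\right)^{2} = \left(\frac{48}{31} - 12\right)^{2} = \left(- \frac{324}{31}\right)^{2} = \frac{104976}{961}$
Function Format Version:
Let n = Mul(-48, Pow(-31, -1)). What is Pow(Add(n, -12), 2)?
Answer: Rational(104976, 961) ≈ 109.24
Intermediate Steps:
n = Rational(48, 31) (n = Mul(-48, Rational(-1, 31)) = Rational(48, 31) ≈ 1.5484)
Pow(Add(n, -12), 2) = Pow(Add(Rational(48, 31), -12), 2) = Pow(Rational(-324, 31), 2) = Rational(104976, 961)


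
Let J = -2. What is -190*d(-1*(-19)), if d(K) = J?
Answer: 380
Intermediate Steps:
d(K) = -2
-190*d(-1*(-19)) = -190*(-2) = 380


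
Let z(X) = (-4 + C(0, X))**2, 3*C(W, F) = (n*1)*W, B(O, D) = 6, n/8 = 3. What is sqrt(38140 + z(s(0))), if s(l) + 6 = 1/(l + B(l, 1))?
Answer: 2*sqrt(9539) ≈ 195.34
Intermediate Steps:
n = 24 (n = 8*3 = 24)
s(l) = -6 + 1/(6 + l) (s(l) = -6 + 1/(l + 6) = -6 + 1/(6 + l))
C(W, F) = 8*W (C(W, F) = ((24*1)*W)/3 = (24*W)/3 = 8*W)
z(X) = 16 (z(X) = (-4 + 8*0)**2 = (-4 + 0)**2 = (-4)**2 = 16)
sqrt(38140 + z(s(0))) = sqrt(38140 + 16) = sqrt(38156) = 2*sqrt(9539)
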